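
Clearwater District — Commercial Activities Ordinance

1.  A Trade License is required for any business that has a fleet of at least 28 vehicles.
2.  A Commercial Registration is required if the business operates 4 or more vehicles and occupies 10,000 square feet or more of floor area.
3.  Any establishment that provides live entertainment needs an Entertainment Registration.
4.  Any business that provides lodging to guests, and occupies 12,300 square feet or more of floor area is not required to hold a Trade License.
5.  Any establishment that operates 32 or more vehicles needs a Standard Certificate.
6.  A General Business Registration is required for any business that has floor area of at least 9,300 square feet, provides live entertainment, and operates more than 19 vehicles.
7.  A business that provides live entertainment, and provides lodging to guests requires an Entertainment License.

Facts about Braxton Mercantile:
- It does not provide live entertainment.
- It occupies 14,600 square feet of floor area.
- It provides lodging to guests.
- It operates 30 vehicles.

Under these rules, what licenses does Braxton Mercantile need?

1. vehicles 30 ≥ 28 → Trade License required.
2. vehicles 30 ≥ 4; floor area 14,600 square feet ≥ 10,000 square feet → Commercial Registration required.
3. does not provide live entertainment → Entertainment Registration not required.
4. provides lodging to guests; floor area 14,600 square feet ≥ 12,300 square feet → exempt from Trade License.
5. vehicles 30 < 32 → Standard Certificate not required.
6. floor area 14,600 square feet ≥ 9,300 square feet; does not provide live entertainment; vehicles 30 > 19 → General Business Registration not required.
7. does not provide live entertainment; provides lodging to guests → Entertainment License not required.

Commercial Registration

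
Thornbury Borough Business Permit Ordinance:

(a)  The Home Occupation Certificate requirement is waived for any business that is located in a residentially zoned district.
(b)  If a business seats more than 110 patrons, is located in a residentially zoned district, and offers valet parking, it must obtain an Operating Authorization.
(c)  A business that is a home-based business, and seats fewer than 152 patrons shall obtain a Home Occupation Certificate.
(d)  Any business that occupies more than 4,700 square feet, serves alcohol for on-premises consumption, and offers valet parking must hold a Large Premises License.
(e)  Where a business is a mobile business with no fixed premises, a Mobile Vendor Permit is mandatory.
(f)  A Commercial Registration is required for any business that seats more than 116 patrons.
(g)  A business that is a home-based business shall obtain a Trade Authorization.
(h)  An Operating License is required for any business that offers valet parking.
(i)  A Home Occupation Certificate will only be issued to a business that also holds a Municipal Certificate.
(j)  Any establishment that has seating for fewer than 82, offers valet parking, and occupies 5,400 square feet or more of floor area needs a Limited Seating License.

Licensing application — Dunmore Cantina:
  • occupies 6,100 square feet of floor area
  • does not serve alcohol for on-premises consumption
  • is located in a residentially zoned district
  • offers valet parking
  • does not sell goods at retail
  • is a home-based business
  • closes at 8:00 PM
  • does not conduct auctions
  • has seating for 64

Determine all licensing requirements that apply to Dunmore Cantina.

Limited Seating License, Operating License, Trade Authorization

(a) is located in a residentially zoned district → exempt from Home Occupation Certificate.
(b) seating 64 ≤ 110; is located in a residentially zoned district; offers valet parking → Operating Authorization not required.
(c) is a home-based business; seating 64 < 152 → Home Occupation Certificate required.
(d) floor area 6,100 square feet > 4,700 square feet; does not serve alcohol for on-premises consumption; offers valet parking → Large Premises License not required.
(e) is a home-based business (not: is a mobile business with no fixed premises) → Mobile Vendor Permit not required.
(f) seating 64 ≤ 116 → Commercial Registration not required.
(g) is a home-based business → Trade Authorization required.
(h) offers valet parking → Operating License required.
(i) Home Occupation Certificate is not required → no effect.
(j) seating 64 < 82; offers valet parking; floor area 6,100 square feet ≥ 5,400 square feet → Limited Seating License required.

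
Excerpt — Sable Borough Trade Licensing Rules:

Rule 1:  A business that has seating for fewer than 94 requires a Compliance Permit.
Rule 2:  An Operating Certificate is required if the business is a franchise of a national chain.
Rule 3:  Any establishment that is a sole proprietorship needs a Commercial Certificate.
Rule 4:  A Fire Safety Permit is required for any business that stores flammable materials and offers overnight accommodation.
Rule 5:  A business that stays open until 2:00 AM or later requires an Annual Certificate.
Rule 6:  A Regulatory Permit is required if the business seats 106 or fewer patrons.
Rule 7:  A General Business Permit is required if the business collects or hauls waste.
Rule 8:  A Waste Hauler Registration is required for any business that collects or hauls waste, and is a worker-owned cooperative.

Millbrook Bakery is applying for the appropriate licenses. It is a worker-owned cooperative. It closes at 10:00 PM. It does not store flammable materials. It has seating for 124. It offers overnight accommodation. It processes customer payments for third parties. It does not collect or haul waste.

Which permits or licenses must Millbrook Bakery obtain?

Rule 1: seating 124 ≥ 94 → Compliance Permit not required.
Rule 2: is a worker-owned cooperative (not: is a franchise of a national chain) → Operating Certificate not required.
Rule 3: is a worker-owned cooperative (not: is a sole proprietorship) → Commercial Certificate not required.
Rule 4: does not store flammable materials; offers overnight accommodation → Fire Safety Permit not required.
Rule 5: closes 10:00 PM, at/before 2:00 AM → Annual Certificate not required.
Rule 6: seating 124 > 106 → Regulatory Permit not required.
Rule 7: does not collect or haul waste → General Business Permit not required.
Rule 8: does not collect or haul waste; is a worker-owned cooperative → Waste Hauler Registration not required.

None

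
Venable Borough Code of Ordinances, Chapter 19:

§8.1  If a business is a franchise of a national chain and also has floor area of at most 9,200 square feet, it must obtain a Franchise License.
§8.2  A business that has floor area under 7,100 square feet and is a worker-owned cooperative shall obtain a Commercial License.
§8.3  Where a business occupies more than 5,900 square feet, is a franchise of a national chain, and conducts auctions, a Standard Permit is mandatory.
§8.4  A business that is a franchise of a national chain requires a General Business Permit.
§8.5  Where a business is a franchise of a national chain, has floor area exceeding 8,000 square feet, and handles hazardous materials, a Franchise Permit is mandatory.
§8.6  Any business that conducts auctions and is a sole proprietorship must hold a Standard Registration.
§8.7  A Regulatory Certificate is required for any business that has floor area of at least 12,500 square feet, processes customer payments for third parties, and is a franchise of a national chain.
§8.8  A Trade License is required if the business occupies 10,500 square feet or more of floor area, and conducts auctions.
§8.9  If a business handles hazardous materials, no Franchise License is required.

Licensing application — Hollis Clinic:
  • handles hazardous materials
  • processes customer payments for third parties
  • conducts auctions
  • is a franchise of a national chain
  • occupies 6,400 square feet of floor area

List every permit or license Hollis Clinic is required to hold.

§8.1 is a franchise of a national chain; floor area 6,400 square feet ≤ 9,200 square feet → Franchise License required.
§8.2 floor area 6,400 square feet < 7,100 square feet; is a franchise of a national chain (not: is a worker-owned cooperative) → Commercial License not required.
§8.3 floor area 6,400 square feet > 5,900 square feet; is a franchise of a national chain; conducts auctions → Standard Permit required.
§8.4 is a franchise of a national chain → General Business Permit required.
§8.5 is a franchise of a national chain; floor area 6,400 square feet ≤ 8,000 square feet; handles hazardous materials → Franchise Permit not required.
§8.6 conducts auctions; is a franchise of a national chain (not: is a sole proprietorship) → Standard Registration not required.
§8.7 floor area 6,400 square feet < 12,500 square feet; processes customer payments for third parties; is a franchise of a national chain → Regulatory Certificate not required.
§8.8 floor area 6,400 square feet < 10,500 square feet; conducts auctions → Trade License not required.
§8.9 handles hazardous materials → exempt from Franchise License.

General Business Permit, Standard Permit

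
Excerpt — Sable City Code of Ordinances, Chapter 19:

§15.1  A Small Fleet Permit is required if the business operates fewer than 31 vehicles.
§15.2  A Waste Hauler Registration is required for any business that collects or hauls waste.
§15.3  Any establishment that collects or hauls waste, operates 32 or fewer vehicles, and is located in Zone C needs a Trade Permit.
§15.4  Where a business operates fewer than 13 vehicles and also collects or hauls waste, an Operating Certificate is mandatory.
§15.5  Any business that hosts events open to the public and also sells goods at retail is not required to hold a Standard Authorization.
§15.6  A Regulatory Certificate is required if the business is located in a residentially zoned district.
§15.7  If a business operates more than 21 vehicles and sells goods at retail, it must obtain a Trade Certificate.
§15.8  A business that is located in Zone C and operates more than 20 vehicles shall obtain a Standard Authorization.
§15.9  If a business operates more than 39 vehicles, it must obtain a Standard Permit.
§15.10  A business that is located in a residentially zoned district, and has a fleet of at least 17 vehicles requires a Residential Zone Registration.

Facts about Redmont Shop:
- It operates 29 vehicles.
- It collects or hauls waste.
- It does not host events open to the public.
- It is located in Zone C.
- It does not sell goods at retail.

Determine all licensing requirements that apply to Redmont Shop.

Small Fleet Permit, Standard Authorization, Trade Permit, Waste Hauler Registration

§15.1 vehicles 29 < 31 → Small Fleet Permit required.
§15.2 collects or hauls waste → Waste Hauler Registration required.
§15.3 collects or hauls waste; vehicles 29 ≤ 32; is located in Zone C → Trade Permit required.
§15.4 vehicles 29 ≥ 13; collects or hauls waste → Operating Certificate not required.
§15.5 does not host events open to the public; does not sell goods at retail → Standard Authorization exemption does not apply.
§15.6 is located in Zone C (not: is located in a residentially zoned district) → Regulatory Certificate not required.
§15.7 vehicles 29 > 21; does not sell goods at retail → Trade Certificate not required.
§15.8 is located in Zone C; vehicles 29 > 20 → Standard Authorization required.
§15.9 vehicles 29 ≤ 39 → Standard Permit not required.
§15.10 is located in Zone C (not: is located in a residentially zoned district); vehicles 29 ≥ 17 → Residential Zone Registration not required.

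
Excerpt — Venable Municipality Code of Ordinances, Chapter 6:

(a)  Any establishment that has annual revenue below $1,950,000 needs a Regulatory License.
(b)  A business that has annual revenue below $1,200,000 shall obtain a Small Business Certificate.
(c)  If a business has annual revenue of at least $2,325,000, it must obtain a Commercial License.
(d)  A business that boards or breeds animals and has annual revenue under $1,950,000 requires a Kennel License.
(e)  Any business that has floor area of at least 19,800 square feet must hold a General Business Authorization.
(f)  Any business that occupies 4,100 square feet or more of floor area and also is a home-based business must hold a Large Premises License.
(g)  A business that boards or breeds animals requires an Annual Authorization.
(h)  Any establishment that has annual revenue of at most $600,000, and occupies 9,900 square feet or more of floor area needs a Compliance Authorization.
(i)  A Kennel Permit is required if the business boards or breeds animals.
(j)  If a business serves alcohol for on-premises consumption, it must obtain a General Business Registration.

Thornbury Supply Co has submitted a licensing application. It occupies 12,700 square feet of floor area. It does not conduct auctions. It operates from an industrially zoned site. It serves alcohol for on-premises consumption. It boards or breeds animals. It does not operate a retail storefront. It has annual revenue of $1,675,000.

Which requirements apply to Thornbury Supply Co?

Annual Authorization, General Business Registration, Kennel License, Kennel Permit, Regulatory License

(a) revenue $1,675,000 < $1,950,000 → Regulatory License required.
(b) revenue $1,675,000 ≥ $1,200,000 → Small Business Certificate not required.
(c) revenue $1,675,000 < $2,325,000 → Commercial License not required.
(d) boards or breeds animals; revenue $1,675,000 < $1,950,000 → Kennel License required.
(e) floor area 12,700 square feet < 19,800 square feet → General Business Authorization not required.
(f) floor area 12,700 square feet ≥ 4,100 square feet; operates from an industrially zoned site (not: is a home-based business) → Large Premises License not required.
(g) boards or breeds animals → Annual Authorization required.
(h) revenue $1,675,000 > $600,000; floor area 12,700 square feet ≥ 9,900 square feet → Compliance Authorization not required.
(i) boards or breeds animals → Kennel Permit required.
(j) serves alcohol for on-premises consumption → General Business Registration required.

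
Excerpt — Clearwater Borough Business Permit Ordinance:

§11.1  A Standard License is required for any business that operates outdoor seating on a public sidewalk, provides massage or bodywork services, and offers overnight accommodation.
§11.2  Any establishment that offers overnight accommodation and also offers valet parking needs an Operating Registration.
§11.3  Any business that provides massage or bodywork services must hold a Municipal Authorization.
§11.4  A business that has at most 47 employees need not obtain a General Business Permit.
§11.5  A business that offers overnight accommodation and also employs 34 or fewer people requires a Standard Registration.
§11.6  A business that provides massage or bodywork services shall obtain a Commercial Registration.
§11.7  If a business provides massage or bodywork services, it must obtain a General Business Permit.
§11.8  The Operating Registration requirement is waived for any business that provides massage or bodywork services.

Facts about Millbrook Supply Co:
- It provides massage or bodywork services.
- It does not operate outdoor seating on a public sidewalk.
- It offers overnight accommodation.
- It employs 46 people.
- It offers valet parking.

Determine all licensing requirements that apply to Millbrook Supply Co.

§11.1 does not operate outdoor seating on a public sidewalk; provides massage or bodywork services; offers overnight accommodation → Standard License not required.
§11.2 offers overnight accommodation; offers valet parking → Operating Registration required.
§11.3 provides massage or bodywork services → Municipal Authorization required.
§11.4 employees 46 ≤ 47 → exempt from General Business Permit.
§11.5 offers overnight accommodation; employees 46 > 34 → Standard Registration not required.
§11.6 provides massage or bodywork services → Commercial Registration required.
§11.7 provides massage or bodywork services → General Business Permit required.
§11.8 provides massage or bodywork services → exempt from Operating Registration.

Commercial Registration, Municipal Authorization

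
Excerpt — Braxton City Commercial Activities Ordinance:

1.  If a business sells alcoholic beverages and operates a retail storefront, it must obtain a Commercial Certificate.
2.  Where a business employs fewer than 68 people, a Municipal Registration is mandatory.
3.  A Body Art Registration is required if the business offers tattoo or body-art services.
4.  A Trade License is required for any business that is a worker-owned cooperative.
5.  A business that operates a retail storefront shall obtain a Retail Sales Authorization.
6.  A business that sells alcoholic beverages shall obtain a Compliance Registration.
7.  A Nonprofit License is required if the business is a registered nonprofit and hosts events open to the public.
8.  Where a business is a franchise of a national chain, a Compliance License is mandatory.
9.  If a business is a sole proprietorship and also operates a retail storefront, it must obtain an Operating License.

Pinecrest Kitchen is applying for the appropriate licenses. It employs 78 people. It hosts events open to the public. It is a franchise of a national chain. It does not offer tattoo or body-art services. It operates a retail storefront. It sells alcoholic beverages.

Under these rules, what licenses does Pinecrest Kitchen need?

Commercial Certificate, Compliance License, Compliance Registration, Retail Sales Authorization

1. sells alcoholic beverages; operates a retail storefront → Commercial Certificate required.
2. employees 78 ≥ 68 → Municipal Registration not required.
3. does not offer tattoo or body-art services → Body Art Registration not required.
4. is a franchise of a national chain (not: is a worker-owned cooperative) → Trade License not required.
5. operates a retail storefront → Retail Sales Authorization required.
6. sells alcoholic beverages → Compliance Registration required.
7. is a franchise of a national chain (not: is a registered nonprofit); hosts events open to the public → Nonprofit License not required.
8. is a franchise of a national chain → Compliance License required.
9. is a franchise of a national chain (not: is a sole proprietorship); operates a retail storefront → Operating License not required.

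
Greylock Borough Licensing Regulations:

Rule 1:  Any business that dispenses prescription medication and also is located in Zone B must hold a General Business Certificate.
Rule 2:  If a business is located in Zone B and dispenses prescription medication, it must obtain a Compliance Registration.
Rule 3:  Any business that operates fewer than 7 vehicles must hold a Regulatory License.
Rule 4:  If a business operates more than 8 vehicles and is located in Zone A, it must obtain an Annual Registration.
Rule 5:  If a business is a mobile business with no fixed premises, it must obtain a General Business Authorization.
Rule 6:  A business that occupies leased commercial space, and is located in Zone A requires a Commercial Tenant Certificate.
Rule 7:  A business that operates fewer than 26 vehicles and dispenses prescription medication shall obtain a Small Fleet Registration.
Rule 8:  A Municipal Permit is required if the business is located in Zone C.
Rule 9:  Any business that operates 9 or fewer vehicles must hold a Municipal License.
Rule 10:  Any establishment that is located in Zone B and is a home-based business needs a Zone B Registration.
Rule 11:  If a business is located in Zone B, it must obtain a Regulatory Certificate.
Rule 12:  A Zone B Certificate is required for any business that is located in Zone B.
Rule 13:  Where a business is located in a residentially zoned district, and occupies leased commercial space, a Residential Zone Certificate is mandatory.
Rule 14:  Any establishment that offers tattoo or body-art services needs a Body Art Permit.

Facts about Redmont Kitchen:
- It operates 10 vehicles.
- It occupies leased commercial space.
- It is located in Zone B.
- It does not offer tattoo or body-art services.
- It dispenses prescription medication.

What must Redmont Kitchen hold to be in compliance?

Rule 1: dispenses prescription medication; is located in Zone B → General Business Certificate required.
Rule 2: is located in Zone B; dispenses prescription medication → Compliance Registration required.
Rule 3: vehicles 10 ≥ 7 → Regulatory License not required.
Rule 4: vehicles 10 > 8; is located in Zone B (not: is located in Zone A) → Annual Registration not required.
Rule 5: occupies leased commercial space (not: is a mobile business with no fixed premises) → General Business Authorization not required.
Rule 6: occupies leased commercial space; is located in Zone B (not: is located in Zone A) → Commercial Tenant Certificate not required.
Rule 7: vehicles 10 < 26; dispenses prescription medication → Small Fleet Registration required.
Rule 8: is located in Zone B (not: is located in Zone C) → Municipal Permit not required.
Rule 9: vehicles 10 > 9 → Municipal License not required.
Rule 10: is located in Zone B; occupies leased commercial space (not: is a home-based business) → Zone B Registration not required.
Rule 11: is located in Zone B → Regulatory Certificate required.
Rule 12: is located in Zone B → Zone B Certificate required.
Rule 13: is located in Zone B (not: is located in a residentially zoned district); occupies leased commercial space → Residential Zone Certificate not required.
Rule 14: does not offer tattoo or body-art services → Body Art Permit not required.

Compliance Registration, General Business Certificate, Regulatory Certificate, Small Fleet Registration, Zone B Certificate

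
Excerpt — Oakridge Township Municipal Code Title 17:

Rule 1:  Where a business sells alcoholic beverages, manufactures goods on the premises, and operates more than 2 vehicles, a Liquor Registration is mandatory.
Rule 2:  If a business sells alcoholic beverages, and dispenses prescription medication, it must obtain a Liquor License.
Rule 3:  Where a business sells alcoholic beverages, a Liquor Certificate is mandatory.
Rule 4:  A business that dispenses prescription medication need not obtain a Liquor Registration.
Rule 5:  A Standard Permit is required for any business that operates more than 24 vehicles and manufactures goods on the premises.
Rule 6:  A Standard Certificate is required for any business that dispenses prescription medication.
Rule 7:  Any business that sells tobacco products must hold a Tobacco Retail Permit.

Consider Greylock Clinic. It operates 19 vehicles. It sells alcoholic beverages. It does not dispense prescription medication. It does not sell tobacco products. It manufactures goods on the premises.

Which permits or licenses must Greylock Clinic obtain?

Liquor Certificate, Liquor Registration

Rule 1: sells alcoholic beverages; manufactures goods on the premises; vehicles 19 > 2 → Liquor Registration required.
Rule 2: sells alcoholic beverages; does not dispense prescription medication → Liquor License not required.
Rule 3: sells alcoholic beverages → Liquor Certificate required.
Rule 4: does not dispense prescription medication → Liquor Registration exemption does not apply.
Rule 5: vehicles 19 ≤ 24; manufactures goods on the premises → Standard Permit not required.
Rule 6: does not dispense prescription medication → Standard Certificate not required.
Rule 7: does not sell tobacco products → Tobacco Retail Permit not required.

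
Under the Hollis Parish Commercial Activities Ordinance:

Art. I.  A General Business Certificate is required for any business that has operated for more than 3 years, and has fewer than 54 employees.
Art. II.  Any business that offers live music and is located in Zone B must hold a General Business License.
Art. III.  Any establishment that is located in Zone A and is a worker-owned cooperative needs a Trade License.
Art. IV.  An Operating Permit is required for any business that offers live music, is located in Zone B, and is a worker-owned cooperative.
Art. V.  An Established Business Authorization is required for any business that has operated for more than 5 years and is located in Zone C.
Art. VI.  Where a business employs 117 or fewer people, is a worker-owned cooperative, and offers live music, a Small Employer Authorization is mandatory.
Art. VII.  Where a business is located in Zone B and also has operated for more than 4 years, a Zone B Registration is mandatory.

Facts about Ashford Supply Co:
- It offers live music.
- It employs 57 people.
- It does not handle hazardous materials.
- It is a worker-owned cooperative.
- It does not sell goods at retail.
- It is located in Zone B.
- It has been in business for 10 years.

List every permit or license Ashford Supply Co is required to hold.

Art. I. years in business 10 > 3; employees 57 ≥ 54 → General Business Certificate not required.
Art. II. offers live music; is located in Zone B → General Business License required.
Art. III. is located in Zone B (not: is located in Zone A); is a worker-owned cooperative → Trade License not required.
Art. IV. offers live music; is located in Zone B; is a worker-owned cooperative → Operating Permit required.
Art. V. years in business 10 > 5; is located in Zone B (not: is located in Zone C) → Established Business Authorization not required.
Art. VI. employees 57 ≤ 117; is a worker-owned cooperative; offers live music → Small Employer Authorization required.
Art. VII. is located in Zone B; years in business 10 > 4 → Zone B Registration required.

General Business License, Operating Permit, Small Employer Authorization, Zone B Registration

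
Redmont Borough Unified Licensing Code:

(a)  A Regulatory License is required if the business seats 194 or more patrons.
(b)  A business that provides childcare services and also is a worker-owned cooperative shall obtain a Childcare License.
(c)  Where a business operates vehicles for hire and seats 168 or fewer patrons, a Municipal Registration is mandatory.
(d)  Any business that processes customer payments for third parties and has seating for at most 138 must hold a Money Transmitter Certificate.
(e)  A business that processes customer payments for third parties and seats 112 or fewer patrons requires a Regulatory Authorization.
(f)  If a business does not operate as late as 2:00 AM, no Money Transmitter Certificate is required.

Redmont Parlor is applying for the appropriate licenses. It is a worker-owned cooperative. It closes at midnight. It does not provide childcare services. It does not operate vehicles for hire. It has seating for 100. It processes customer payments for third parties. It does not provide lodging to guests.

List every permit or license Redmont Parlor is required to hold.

Regulatory Authorization

(a) seating 100 < 194 → Regulatory License not required.
(b) does not provide childcare services; is a worker-owned cooperative → Childcare License not required.
(c) does not operate vehicles for hire; seating 100 ≤ 168 → Municipal Registration not required.
(d) processes customer payments for third parties; seating 100 ≤ 138 → Money Transmitter Certificate required.
(e) processes customer payments for third parties; seating 100 ≤ 112 → Regulatory Authorization required.
(f) closes midnight, at/before 2:00 AM → exempt from Money Transmitter Certificate.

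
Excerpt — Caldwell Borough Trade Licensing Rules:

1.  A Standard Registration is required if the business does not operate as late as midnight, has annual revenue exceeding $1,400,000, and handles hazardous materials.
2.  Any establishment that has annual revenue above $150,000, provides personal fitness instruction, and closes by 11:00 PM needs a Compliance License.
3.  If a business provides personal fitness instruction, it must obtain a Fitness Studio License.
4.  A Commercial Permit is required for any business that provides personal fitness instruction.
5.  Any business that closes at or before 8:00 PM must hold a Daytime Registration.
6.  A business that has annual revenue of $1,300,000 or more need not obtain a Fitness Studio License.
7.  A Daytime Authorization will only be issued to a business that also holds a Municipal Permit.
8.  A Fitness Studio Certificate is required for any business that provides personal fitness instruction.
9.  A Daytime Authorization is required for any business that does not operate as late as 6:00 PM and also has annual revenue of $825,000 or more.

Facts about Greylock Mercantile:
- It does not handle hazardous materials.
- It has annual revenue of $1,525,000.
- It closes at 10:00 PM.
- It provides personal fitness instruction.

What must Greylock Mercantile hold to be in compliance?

Commercial Permit, Compliance License, Fitness Studio Certificate

1. closes 10:00 PM, at/before midnight; revenue $1,525,000 > $1,400,000; does not handle hazardous materials → Standard Registration not required.
2. revenue $1,525,000 > $150,000; provides personal fitness instruction; closes 10:00 PM, at/before 11:00 PM → Compliance License required.
3. provides personal fitness instruction → Fitness Studio License required.
4. provides personal fitness instruction → Commercial Permit required.
5. closes 10:00 PM, after 8:00 PM → Daytime Registration not required.
6. revenue $1,525,000 ≥ $1,300,000 → exempt from Fitness Studio License.
7. Daytime Authorization is not required → no effect.
8. provides personal fitness instruction → Fitness Studio Certificate required.
9. closes 10:00 PM, after 6:00 PM; revenue $1,525,000 ≥ $825,000 → Daytime Authorization not required.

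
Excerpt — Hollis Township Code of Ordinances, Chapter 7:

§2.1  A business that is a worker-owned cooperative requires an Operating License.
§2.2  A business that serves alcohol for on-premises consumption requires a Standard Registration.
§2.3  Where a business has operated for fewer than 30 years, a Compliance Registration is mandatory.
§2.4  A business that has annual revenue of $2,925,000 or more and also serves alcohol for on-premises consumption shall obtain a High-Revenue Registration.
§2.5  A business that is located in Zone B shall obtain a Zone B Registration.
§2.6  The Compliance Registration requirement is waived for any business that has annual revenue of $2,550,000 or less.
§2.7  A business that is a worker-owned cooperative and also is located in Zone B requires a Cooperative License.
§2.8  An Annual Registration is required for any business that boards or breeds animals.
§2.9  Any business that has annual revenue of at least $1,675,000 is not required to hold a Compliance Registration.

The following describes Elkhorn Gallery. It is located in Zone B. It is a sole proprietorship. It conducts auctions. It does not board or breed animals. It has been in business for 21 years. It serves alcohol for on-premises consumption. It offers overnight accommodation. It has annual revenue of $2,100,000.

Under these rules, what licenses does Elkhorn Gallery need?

§2.1 is a sole proprietorship (not: is a worker-owned cooperative) → Operating License not required.
§2.2 serves alcohol for on-premises consumption → Standard Registration required.
§2.3 years in business 21 < 30 → Compliance Registration required.
§2.4 revenue $2,100,000 < $2,925,000; serves alcohol for on-premises consumption → High-Revenue Registration not required.
§2.5 is located in Zone B → Zone B Registration required.
§2.6 revenue $2,100,000 ≤ $2,550,000 → exempt from Compliance Registration.
§2.7 is a sole proprietorship (not: is a worker-owned cooperative); is located in Zone B → Cooperative License not required.
§2.8 does not board or breed animals → Annual Registration not required.
§2.9 revenue $2,100,000 ≥ $1,675,000 → exempt from Compliance Registration.

Standard Registration, Zone B Registration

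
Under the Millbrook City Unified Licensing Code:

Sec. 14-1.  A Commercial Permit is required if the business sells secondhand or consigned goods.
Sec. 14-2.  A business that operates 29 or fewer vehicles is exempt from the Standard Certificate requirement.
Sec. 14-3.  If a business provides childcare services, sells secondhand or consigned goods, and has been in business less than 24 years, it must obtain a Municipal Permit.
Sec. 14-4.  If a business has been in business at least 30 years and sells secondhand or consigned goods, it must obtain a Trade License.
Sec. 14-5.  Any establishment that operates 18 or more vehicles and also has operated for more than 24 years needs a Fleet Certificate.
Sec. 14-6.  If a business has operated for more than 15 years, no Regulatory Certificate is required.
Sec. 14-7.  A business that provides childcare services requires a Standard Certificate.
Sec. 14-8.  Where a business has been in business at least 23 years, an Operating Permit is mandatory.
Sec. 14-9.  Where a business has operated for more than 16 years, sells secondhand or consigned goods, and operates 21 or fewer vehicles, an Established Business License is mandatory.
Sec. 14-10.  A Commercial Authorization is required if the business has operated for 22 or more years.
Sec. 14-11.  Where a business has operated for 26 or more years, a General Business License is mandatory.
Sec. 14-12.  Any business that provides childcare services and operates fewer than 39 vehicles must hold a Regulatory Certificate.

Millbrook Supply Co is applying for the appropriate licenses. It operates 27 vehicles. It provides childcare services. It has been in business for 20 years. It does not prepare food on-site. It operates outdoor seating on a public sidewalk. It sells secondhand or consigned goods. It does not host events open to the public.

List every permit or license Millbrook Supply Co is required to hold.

Commercial Permit, Municipal Permit

Sec. 14-1. sells secondhand or consigned goods → Commercial Permit required.
Sec. 14-2. vehicles 27 ≤ 29 → exempt from Standard Certificate.
Sec. 14-3. provides childcare services; sells secondhand or consigned goods; years in business 20 < 24 → Municipal Permit required.
Sec. 14-4. years in business 20 < 30; sells secondhand or consigned goods → Trade License not required.
Sec. 14-5. vehicles 27 ≥ 18; years in business 20 ≤ 24 → Fleet Certificate not required.
Sec. 14-6. years in business 20 > 15 → exempt from Regulatory Certificate.
Sec. 14-7. provides childcare services → Standard Certificate required.
Sec. 14-8. years in business 20 < 23 → Operating Permit not required.
Sec. 14-9. years in business 20 > 16; sells secondhand or consigned goods; vehicles 27 > 21 → Established Business License not required.
Sec. 14-10. years in business 20 < 22 → Commercial Authorization not required.
Sec. 14-11. years in business 20 < 26 → General Business License not required.
Sec. 14-12. provides childcare services; vehicles 27 < 39 → Regulatory Certificate required.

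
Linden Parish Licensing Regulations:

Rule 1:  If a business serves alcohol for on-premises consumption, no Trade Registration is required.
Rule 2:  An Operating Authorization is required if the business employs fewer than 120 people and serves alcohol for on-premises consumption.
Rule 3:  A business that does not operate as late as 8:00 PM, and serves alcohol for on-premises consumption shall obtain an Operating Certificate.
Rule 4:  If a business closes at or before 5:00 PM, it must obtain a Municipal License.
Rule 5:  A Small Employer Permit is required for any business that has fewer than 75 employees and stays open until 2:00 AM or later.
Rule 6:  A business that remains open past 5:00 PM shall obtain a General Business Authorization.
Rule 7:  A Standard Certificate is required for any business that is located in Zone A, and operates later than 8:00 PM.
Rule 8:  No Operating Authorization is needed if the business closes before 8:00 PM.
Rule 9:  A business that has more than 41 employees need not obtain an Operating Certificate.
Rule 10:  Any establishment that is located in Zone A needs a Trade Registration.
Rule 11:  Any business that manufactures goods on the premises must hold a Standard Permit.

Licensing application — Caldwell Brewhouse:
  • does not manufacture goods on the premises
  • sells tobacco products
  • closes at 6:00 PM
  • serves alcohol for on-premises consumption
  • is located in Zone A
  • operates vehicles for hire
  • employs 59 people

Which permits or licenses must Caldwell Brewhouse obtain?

General Business Authorization

Rule 1: serves alcohol for on-premises consumption → exempt from Trade Registration.
Rule 2: employees 59 < 120; serves alcohol for on-premises consumption → Operating Authorization required.
Rule 3: closes 6:00 PM, at/before 8:00 PM; serves alcohol for on-premises consumption → Operating Certificate required.
Rule 4: closes 6:00 PM, after 5:00 PM → Municipal License not required.
Rule 5: employees 59 < 75; closes 6:00 PM, at/before 2:00 AM → Small Employer Permit not required.
Rule 6: closes 6:00 PM, after 5:00 PM → General Business Authorization required.
Rule 7: is located in Zone A; closes 6:00 PM, at/before 8:00 PM → Standard Certificate not required.
Rule 8: closes 6:00 PM, at/before 8:00 PM → exempt from Operating Authorization.
Rule 9: employees 59 > 41 → exempt from Operating Certificate.
Rule 10: is located in Zone A → Trade Registration required.
Rule 11: does not manufacture goods on the premises → Standard Permit not required.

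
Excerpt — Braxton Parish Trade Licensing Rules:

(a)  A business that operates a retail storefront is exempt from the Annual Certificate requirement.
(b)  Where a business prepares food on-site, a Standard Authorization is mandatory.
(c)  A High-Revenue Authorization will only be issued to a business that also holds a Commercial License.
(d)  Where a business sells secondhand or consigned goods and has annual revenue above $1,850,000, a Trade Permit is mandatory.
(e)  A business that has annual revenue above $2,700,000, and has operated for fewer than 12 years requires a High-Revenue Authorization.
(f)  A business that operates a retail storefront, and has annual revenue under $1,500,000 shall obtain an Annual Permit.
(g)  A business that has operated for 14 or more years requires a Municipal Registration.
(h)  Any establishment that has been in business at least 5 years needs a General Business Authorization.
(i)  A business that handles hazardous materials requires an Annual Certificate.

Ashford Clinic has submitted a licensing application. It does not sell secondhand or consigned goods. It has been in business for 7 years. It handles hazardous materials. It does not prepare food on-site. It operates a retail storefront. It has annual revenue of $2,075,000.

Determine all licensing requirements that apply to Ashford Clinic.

General Business Authorization

(a) operates a retail storefront → exempt from Annual Certificate.
(b) does not prepare food on-site → Standard Authorization not required.
(c) High-Revenue Authorization is not required → no effect.
(d) does not sell secondhand or consigned goods; revenue $2,075,000 > $1,850,000 → Trade Permit not required.
(e) revenue $2,075,000 ≤ $2,700,000; years in business 7 < 12 → High-Revenue Authorization not required.
(f) operates a retail storefront; revenue $2,075,000 ≥ $1,500,000 → Annual Permit not required.
(g) years in business 7 < 14 → Municipal Registration not required.
(h) years in business 7 ≥ 5 → General Business Authorization required.
(i) handles hazardous materials → Annual Certificate required.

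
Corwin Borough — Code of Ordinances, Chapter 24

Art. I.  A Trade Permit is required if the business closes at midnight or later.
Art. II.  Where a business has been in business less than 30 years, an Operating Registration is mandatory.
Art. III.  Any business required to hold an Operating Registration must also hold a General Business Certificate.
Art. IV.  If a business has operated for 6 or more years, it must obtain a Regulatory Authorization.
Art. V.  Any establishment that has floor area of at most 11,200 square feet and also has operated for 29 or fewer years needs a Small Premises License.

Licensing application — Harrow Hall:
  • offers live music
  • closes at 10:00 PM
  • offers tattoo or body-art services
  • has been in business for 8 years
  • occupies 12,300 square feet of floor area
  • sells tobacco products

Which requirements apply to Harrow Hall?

Art. I. closes 10:00 PM, at/before midnight → Trade Permit not required.
Art. II. years in business 8 < 30 → Operating Registration required.
Art. III. Operating Registration is required → General Business Certificate also required.
Art. IV. years in business 8 ≥ 6 → Regulatory Authorization required.
Art. V. floor area 12,300 square feet > 11,200 square feet; years in business 8 ≤ 29 → Small Premises License not required.

General Business Certificate, Operating Registration, Regulatory Authorization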